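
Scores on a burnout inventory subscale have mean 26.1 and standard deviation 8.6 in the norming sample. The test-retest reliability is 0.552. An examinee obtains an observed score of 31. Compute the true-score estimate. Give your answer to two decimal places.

T̂ = ρX + (1 − ρ)μ
  = 0.552 × 31 + 0.448 × 26.1
  = 17.112 + 11.6928
  = 28.805
  ≈ 28.80

28.80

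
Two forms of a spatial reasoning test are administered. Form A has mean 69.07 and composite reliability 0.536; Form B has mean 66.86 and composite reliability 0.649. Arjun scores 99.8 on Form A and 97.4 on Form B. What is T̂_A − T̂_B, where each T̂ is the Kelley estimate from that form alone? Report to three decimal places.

T̂_A = 0.536(99.8) + 0.464(69.07) = 85.54128
T̂_B = 0.649(97.4) + 0.351(66.86) = 86.68046
T̂_A − T̂_B = -1.13918

-1.139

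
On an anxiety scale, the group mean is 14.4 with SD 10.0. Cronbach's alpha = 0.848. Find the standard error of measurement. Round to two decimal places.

3.90

SEM = SD · √(1 − ρ) = 10.0 × √0.152 = 10.0 × 0.3899 = 3.899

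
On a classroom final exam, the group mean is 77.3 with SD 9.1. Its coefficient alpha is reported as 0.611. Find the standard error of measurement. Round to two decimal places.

5.68

SEM = SD · √(1 − ρ) = 9.1 × √0.389 = 9.1 × 0.6237 = 5.676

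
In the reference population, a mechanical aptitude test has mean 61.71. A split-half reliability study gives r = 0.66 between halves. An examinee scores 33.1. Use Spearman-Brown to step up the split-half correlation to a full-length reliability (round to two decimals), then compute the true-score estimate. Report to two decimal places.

38.82

Spearman-Brown: ρ = 2r/(1 + r) = 2(0.66)/(1 + 0.66) = 1.320/1.66 = 0.7952 → 0.80
Weight the observed score by reliability and the mean by (1 − reliability): T̂ = 0.80·33.1 + 0.20·61.71 = 26.480 + 12.3420 = 38.822.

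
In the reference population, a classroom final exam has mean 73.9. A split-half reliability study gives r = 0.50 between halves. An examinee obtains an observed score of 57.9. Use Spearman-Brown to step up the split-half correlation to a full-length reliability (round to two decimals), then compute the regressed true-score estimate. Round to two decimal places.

63.18

Spearman-Brown: ρ = 2r/(1 + r) = 2(0.50)/(1 + 0.50) = 1.000/1.50 = 0.6667 → 0.67
T̂ = ρX + (1 − ρ)μ
  = 0.67 × 57.9 + 0.33 × 73.9
  = 38.793 + 24.387
  = 63.180
  ≈ 63.18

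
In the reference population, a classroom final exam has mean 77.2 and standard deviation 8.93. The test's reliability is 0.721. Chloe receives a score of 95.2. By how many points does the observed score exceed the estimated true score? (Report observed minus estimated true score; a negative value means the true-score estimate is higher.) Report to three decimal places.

5.022

T̂ = 0.721(95.2) + 0.279(77.2) = 68.6392 + 21.5388 = 90.17800 → 90.1780
X − T̂ = 95.2 − 90.1780 = 5.0220 → 5.022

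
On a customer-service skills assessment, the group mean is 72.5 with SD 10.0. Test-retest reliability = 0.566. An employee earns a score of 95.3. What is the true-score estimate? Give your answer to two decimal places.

T̂ = 0.566(95.3) + 0.434(72.5) = 53.9398 + 31.4650 = 85.405 → 85.40

85.40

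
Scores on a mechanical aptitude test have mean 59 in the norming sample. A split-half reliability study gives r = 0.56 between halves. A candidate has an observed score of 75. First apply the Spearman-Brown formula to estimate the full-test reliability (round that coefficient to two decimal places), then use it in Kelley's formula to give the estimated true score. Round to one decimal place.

70.5

Spearman-Brown: ρ = 2r/(1 + r) = 2(0.56)/(1 + 0.56) = 1.120/1.56 = 0.7179 → 0.72
T̂ = 0.72(75) + 0.28(59) = 54.00 + 16.52 = 70.52 → 70.5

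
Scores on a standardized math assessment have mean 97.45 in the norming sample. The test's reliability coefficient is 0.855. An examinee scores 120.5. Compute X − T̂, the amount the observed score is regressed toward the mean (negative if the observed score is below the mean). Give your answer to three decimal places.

3.342

T̂ = 0.855(120.5) + 0.145(97.45) = 103.0275 + 14.13025 = 117.15775 → 117.1578
X − T̂ = 120.5 − 117.1578 = 3.3422 → 3.342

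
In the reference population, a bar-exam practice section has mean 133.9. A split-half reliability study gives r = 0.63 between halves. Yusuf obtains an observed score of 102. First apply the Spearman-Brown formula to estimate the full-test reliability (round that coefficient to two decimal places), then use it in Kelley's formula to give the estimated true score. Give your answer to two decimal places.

Spearman-Brown: ρ = 2r/(1 + r) = 2(0.63)/(1 + 0.63) = 1.260/1.63 = 0.7730 → 0.77
Regress the observed score toward the mean by the unreliability: T̂ = 0.77·102 + 0.23·133.9 = 78.54 + 30.797 = 109.337.

109.34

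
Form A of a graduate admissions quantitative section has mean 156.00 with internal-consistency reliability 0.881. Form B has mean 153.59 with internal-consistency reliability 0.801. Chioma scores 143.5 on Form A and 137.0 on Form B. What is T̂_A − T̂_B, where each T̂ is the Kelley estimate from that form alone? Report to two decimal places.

4.69

T̂_A = 0.881(143.5) + 0.119(156.00) = 144.9875
T̂_B = 0.801(137.0) + 0.199(153.59) = 140.3014
T̂_A − T̂_B = 4.6861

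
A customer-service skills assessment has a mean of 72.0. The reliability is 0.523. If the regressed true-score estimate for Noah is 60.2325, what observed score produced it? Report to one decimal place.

T̂ = ρX + (1 − ρ)μ  ⇒  X = (T̂ − (1 − ρ)μ) / ρ
X = (60.2325 − 0.477 × 72.0) / 0.523 = (60.2325 − 34.3440) / 0.523 = 25.8885 / 0.523 = 49.500

49.5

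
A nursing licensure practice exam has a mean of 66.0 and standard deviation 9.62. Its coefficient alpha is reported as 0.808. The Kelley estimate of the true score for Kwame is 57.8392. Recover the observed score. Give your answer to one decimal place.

55.9

T̂ = ρX + (1 − ρ)μ  ⇒  X = (T̂ − (1 − ρ)μ) / ρ
X = (57.8392 − 0.192 × 66.0) / 0.808 = (57.8392 − 12.6720) / 0.808 = 45.1672 / 0.808 = 55.900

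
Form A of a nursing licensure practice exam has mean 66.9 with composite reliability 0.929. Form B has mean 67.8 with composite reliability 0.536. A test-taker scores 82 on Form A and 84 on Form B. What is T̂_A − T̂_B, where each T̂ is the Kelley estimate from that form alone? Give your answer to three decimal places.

4.445

T̂_A = 0.929(82) + 0.071(66.9) = 80.92790
T̂_B = 0.536(84) + 0.464(67.8) = 76.48320
T̂_A − T̂_B = 4.44470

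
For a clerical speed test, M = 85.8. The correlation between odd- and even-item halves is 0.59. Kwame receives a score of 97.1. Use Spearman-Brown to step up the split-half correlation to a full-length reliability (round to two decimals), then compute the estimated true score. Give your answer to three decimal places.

Spearman-Brown: ρ = 2r/(1 + r) = 2(0.59)/(1 + 0.59) = 1.180/1.59 = 0.7421 → 0.74
Regress the observed score toward the mean by the unreliability: T̂ = 0.74·97.1 + 0.26·85.8 = 71.854 + 22.308 = 94.1620.

94.162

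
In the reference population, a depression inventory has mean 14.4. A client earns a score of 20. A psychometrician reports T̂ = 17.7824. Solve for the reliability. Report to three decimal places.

0.604

T̂ = ρX + (1 − ρ)μ  ⇒  T̂ − μ = ρ(X − μ)
ρ = (T̂ − μ)/(X − μ) = (17.7824 − 14.4) / (20 − 14.4) = 3.3824 / 5.6 = 0.60400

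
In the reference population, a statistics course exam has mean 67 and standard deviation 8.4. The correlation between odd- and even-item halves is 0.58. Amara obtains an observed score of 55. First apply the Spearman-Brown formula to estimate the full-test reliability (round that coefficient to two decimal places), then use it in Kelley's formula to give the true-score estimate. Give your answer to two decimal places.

58.24

Spearman-Brown: ρ = 2r/(1 + r) = 2(0.58)/(1 + 0.58) = 1.160/1.58 = 0.7342 → 0.73
T̂ = 0.73(55) + 0.27(67) = 40.15 + 18.09 = 58.240 → 58.24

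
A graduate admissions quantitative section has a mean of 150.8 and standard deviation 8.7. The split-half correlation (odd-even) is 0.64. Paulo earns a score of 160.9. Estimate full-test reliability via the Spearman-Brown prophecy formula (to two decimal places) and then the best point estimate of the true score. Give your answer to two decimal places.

Spearman-Brown: ρ = 2r/(1 + r) = 2(0.64)/(1 + 0.64) = 1.280/1.64 = 0.7805 → 0.78
Regress the observed score toward the mean by the unreliability: T̂ = 0.78·160.9 + 0.22·150.8 = 125.502 + 33.176 = 158.678.

158.68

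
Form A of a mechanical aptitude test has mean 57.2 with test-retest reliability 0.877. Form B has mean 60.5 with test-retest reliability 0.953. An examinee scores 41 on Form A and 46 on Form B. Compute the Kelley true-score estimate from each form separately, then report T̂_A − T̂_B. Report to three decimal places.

T̂_A = 0.877(41) + 0.123(57.2) = 42.99260
T̂_B = 0.953(46) + 0.047(60.5) = 46.68150
T̂_A − T̂_B = -3.68890

-3.689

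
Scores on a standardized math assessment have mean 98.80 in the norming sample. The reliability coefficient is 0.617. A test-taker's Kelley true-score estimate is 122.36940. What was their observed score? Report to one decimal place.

T̂ = ρX + (1 − ρ)μ  ⇒  X = (T̂ − (1 − ρ)μ) / ρ
X = (122.36940 − 0.383 × 98.80) / 0.617 = (122.36940 − 37.84040) / 0.617 = 84.52900 / 0.617 = 137.000

137.0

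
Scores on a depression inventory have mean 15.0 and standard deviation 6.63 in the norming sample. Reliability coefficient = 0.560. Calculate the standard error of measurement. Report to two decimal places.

4.40

SEM = SD · √(1 − ρ) = 6.63 × √0.440 = 6.63 × 0.6633 = 4.398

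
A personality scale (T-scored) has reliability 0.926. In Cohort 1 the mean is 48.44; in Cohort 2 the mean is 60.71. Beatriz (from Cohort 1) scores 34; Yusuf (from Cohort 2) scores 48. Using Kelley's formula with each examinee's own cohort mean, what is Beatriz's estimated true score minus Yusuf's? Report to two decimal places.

-13.87

T̂_Beatriz = 0.926(34) + 0.074(48.44) = 35.0686
T̂_Yusuf = 0.926(48) + 0.074(60.71) = 48.9405
Difference = 35.0686 − 48.9405 = -13.8720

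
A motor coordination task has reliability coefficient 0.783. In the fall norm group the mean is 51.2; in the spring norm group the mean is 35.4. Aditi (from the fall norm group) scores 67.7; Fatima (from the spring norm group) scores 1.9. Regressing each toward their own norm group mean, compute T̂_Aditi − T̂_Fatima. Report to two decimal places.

54.95

T̂_Aditi = 0.783(67.7) + 0.217(51.2) = 64.1195
T̂_Fatima = 0.783(1.9) + 0.217(35.4) = 9.1695
Difference = 64.1195 − 9.1695 = 54.9500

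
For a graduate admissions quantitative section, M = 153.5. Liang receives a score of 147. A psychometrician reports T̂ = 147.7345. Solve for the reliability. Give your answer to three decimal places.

0.887

T̂ = ρX + (1 − ρ)μ  ⇒  T̂ − μ = ρ(X − μ)
ρ = (T̂ − μ)/(X − μ) = (147.7345 − 153.5) / (147 − 153.5) = -5.7655 / -6.5 = 0.88700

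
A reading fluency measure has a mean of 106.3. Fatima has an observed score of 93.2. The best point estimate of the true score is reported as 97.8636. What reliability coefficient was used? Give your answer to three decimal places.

T̂ = ρX + (1 − ρ)μ  ⇒  T̂ − μ = ρ(X − μ)
ρ = (T̂ − μ)/(X − μ) = (97.8636 − 106.3) / (93.2 − 106.3) = -8.4364 / -13.1 = 0.64400

0.644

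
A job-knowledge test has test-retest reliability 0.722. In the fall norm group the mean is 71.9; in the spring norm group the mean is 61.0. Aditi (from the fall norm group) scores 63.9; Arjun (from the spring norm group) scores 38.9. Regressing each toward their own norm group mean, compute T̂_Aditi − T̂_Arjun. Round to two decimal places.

21.08

T̂_Aditi = 0.722(63.9) + 0.278(71.9) = 66.1240
T̂_Arjun = 0.722(38.9) + 0.278(61.0) = 45.0438
Difference = 66.1240 − 45.0438 = 21.0802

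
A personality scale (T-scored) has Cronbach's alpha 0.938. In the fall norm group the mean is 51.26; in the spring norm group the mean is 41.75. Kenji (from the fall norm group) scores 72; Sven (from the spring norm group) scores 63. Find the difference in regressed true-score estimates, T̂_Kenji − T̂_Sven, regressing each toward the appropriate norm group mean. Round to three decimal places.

T̂_Kenji = 0.938(72) + 0.062(51.26) = 70.71412
T̂_Sven = 0.938(63) + 0.062(41.75) = 61.68250
Difference = 70.71412 − 61.68250 = 9.03162

9.032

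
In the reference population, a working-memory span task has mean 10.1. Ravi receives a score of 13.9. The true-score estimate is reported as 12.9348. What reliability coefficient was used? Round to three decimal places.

T̂ = ρX + (1 − ρ)μ  ⇒  T̂ − μ = ρ(X − μ)
ρ = (T̂ − μ)/(X − μ) = (12.9348 − 10.1) / (13.9 − 10.1) = 2.8348 / 3.8 = 0.74600

0.746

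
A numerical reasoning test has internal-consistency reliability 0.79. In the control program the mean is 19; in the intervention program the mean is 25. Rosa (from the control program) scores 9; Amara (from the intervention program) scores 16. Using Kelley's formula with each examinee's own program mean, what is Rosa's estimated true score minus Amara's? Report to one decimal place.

T̂_Rosa = 0.79(9) + 0.21(19) = 11.100
T̂_Amara = 0.79(16) + 0.21(25) = 17.890
Difference = 11.100 − 17.890 = -6.790

-6.8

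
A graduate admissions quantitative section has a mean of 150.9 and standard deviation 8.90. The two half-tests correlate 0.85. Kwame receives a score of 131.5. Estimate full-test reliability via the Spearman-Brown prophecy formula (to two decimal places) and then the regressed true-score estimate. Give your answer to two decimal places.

Spearman-Brown: ρ = 2r/(1 + r) = 2(0.85)/(1 + 0.85) = 1.700/1.85 = 0.9189 → 0.92
T̂ = 0.92(131.5) + 0.08(150.9) = 120.980 + 12.072 = 133.052 → 133.05

133.05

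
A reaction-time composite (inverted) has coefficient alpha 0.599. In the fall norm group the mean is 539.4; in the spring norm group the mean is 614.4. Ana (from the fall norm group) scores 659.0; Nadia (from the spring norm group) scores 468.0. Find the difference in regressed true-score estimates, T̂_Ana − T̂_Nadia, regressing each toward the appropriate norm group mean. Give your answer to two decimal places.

T̂_Ana = 0.599(659.0) + 0.401(539.4) = 611.0404
T̂_Nadia = 0.599(468.0) + 0.401(614.4) = 526.7064
Difference = 611.0404 − 526.7064 = 84.3340

84.33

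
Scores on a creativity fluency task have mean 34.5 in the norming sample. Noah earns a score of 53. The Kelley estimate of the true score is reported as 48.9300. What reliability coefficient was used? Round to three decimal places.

0.780

T̂ = ρX + (1 − ρ)μ  ⇒  T̂ − μ = ρ(X − μ)
ρ = (T̂ − μ)/(X − μ) = (48.9300 − 34.5) / (53 − 34.5) = 14.4300 / 18.5 = 0.78000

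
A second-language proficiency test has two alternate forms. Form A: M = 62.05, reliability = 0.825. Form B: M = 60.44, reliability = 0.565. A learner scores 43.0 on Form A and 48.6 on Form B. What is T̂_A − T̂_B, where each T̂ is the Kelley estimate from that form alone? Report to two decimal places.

-7.42

T̂_A = 0.825(43.0) + 0.175(62.05) = 46.3338
T̂_B = 0.565(48.6) + 0.435(60.44) = 53.7504
T̂_A − T̂_B = -7.4166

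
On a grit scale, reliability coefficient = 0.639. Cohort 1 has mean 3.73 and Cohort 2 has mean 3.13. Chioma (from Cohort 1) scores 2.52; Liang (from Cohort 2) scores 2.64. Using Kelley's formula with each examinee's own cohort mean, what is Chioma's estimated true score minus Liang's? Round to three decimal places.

0.140

T̂_Chioma = 0.639(2.52) + 0.361(3.73) = 2.95681
T̂_Liang = 0.639(2.64) + 0.361(3.13) = 2.81689
Difference = 2.95681 − 2.81689 = 0.13992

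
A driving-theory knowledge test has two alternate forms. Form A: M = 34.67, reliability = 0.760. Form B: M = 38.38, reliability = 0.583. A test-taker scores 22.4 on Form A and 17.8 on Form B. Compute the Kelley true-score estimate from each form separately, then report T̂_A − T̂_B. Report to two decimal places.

-1.04

T̂_A = 0.760(22.4) + 0.240(34.67) = 25.3448
T̂_B = 0.583(17.8) + 0.417(38.38) = 26.3819
T̂_A − T̂_B = -1.0371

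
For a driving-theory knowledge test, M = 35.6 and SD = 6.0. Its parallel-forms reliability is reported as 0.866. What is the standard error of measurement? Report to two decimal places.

2.20

SEM = SD · √(1 − ρ) = 6.0 × √0.134 = 6.0 × 0.3661 = 2.196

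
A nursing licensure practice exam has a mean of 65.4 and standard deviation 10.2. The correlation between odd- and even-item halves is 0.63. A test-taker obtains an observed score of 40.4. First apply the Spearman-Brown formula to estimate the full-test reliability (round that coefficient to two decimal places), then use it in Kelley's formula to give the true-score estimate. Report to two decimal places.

Spearman-Brown: ρ = 2r/(1 + r) = 2(0.63)/(1 + 0.63) = 1.260/1.63 = 0.7730 → 0.77
T̂ = ρX + (1 − ρ)μ
  = 0.77 × 40.4 + 0.23 × 65.4
  = 31.108 + 15.042
  = 46.150
  ≈ 46.15

46.15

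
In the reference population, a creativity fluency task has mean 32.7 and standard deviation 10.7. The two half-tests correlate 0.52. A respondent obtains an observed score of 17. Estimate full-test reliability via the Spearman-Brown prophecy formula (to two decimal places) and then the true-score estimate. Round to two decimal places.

22.02

Spearman-Brown: ρ = 2r/(1 + r) = 2(0.52)/(1 + 0.52) = 1.040/1.52 = 0.6842 → 0.68
T̂ = ρX + (1 − ρ)μ
  = 0.68 × 17 + 0.32 × 32.7
  = 11.56 + 10.464
  = 22.024
  ≈ 22.02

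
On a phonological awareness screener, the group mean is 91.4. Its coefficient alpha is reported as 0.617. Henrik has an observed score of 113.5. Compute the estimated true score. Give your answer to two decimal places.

105.04

T̂ = 0.617(113.5) + 0.383(91.4) = 70.0295 + 35.0062 = 105.036 → 105.04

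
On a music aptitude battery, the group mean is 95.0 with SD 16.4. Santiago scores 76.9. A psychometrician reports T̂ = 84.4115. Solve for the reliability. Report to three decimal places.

T̂ = ρX + (1 − ρ)μ  ⇒  T̂ − μ = ρ(X − μ)
ρ = (T̂ − μ)/(X − μ) = (84.4115 − 95.0) / (76.9 − 95.0) = -10.5885 / -18.1 = 0.58500

0.585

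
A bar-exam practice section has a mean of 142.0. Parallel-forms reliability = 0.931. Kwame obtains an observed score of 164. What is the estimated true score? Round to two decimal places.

162.48

T̂ = ρX + (1 − ρ)μ
  = 0.931 × 164 + 0.069 × 142.0
  = 152.684 + 9.7980
  = 162.482
  ≈ 162.48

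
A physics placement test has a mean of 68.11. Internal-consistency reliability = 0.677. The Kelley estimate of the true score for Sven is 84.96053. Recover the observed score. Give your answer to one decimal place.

93.0

T̂ = ρX + (1 − ρ)μ  ⇒  X = (T̂ − (1 − ρ)μ) / ρ
X = (84.96053 − 0.323 × 68.11) / 0.677 = (84.96053 − 21.99953) / 0.677 = 62.96100 / 0.677 = 93.000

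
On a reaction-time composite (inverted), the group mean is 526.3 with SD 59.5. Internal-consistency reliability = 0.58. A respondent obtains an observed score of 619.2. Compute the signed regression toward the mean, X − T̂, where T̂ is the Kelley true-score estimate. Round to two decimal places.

T̂ = 0.58(619.2) + 0.42(526.3) = 359.136 + 221.046 = 580.1820 → 580.182
X − T̂ = 619.2 − 580.182 = 39.018 → 39.02

39.02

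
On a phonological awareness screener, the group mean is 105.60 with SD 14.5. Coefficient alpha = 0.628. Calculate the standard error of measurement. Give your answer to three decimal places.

SEM = SD · √(1 − ρ) = 14.5 × √0.372 = 14.5 × 0.6099 = 8.8438

8.844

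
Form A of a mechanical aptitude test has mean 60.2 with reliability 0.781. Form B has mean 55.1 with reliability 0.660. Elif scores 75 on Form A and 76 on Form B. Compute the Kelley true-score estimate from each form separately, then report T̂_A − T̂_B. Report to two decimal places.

T̂_A = 0.781(75) + 0.219(60.2) = 71.7588
T̂_B = 0.660(76) + 0.340(55.1) = 68.8940
T̂_A − T̂_B = 2.8648

2.86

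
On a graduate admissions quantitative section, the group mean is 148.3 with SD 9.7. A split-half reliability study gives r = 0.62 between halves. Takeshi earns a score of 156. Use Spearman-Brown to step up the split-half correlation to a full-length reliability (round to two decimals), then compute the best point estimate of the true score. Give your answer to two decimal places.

Spearman-Brown: ρ = 2r/(1 + r) = 2(0.62)/(1 + 0.62) = 1.240/1.62 = 0.7654 → 0.77
T̂ = ρX + (1 − ρ)μ
  = 0.77 × 156 + 0.23 × 148.3
  = 120.12 + 34.109
  = 154.229
  ≈ 154.23

154.23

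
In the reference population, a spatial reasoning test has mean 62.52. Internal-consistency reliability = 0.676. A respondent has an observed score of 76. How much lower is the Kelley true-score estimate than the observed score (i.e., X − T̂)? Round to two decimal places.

4.37

Kelley's formula gives T̂ = 0.676·76 + 0.324·62.52 = 51.376 + 20.25648 = 71.6325.
X − T̂ = 76 − 71.632 = 4.368 → 4.37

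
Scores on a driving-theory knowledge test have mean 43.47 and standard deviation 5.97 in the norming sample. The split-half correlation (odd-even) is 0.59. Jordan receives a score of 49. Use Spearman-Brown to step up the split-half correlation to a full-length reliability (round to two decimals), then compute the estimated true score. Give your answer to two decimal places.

Spearman-Brown: ρ = 2r/(1 + r) = 2(0.59)/(1 + 0.59) = 1.180/1.59 = 0.7421 → 0.74
Regress the observed score toward the mean by the unreliability: T̂ = 0.74·49 + 0.26·43.47 = 36.26 + 11.3022 = 47.562.

47.56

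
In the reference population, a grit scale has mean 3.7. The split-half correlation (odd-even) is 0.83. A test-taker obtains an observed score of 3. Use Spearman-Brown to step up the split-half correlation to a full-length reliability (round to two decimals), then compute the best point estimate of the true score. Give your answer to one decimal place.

Spearman-Brown: ρ = 2r/(1 + r) = 2(0.83)/(1 + 0.83) = 1.660/1.83 = 0.9071 → 0.91
T̂ = ρX + (1 − ρ)μ
  = 0.91 × 3 + 0.09 × 3.7
  = 2.73 + 0.333
  = 3.06
  ≈ 3.1

3.1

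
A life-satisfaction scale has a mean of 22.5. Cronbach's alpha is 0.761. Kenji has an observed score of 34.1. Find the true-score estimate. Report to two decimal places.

T̂ = ρX + (1 − ρ)μ
  = 0.761 × 34.1 + 0.239 × 22.5
  = 25.9501 + 5.3775
  = 31.328
  ≈ 31.33

31.33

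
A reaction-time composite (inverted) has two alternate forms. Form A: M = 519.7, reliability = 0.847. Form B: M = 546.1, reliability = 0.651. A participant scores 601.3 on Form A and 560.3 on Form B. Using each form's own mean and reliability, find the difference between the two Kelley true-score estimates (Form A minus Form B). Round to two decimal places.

T̂_A = 0.847(601.3) + 0.153(519.7) = 588.8152
T̂_B = 0.651(560.3) + 0.349(546.1) = 555.3442
T̂_A − T̂_B = 33.4710

33.47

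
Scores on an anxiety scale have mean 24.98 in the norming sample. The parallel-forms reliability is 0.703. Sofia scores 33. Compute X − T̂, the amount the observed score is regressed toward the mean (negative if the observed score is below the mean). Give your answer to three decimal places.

2.382

Regress the observed score toward the mean by the unreliability: T̂ = 0.703·33 + 0.297·24.98 = 23.199 + 7.41906 = 30.61806.
X − T̂ = 33 − 30.6181 = 2.3819 → 2.382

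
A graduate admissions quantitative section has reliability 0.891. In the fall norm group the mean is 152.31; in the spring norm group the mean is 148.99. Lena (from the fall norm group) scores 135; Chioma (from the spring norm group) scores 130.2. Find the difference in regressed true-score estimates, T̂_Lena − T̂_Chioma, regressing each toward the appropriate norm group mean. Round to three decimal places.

4.639

T̂_Lena = 0.891(135) + 0.109(152.31) = 136.88679
T̂_Chioma = 0.891(130.2) + 0.109(148.99) = 132.24811
Difference = 136.88679 − 132.24811 = 4.63868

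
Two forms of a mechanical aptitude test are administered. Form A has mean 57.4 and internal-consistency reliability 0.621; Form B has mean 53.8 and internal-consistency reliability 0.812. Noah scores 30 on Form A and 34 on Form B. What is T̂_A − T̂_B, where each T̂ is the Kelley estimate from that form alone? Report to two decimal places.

2.66

T̂_A = 0.621(30) + 0.379(57.4) = 40.3846
T̂_B = 0.812(34) + 0.188(53.8) = 37.7224
T̂_A − T̂_B = 2.6622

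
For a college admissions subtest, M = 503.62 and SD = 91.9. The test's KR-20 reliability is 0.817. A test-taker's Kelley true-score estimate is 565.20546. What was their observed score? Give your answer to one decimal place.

579.0

T̂ = ρX + (1 − ρ)μ  ⇒  X = (T̂ − (1 − ρ)μ) / ρ
X = (565.20546 − 0.183 × 503.62) / 0.817 = (565.20546 − 92.16246) / 0.817 = 473.04300 / 0.817 = 579.000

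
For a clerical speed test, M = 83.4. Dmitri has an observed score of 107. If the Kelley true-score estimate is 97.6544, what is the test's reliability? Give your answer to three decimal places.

T̂ = ρX + (1 − ρ)μ  ⇒  T̂ − μ = ρ(X − μ)
ρ = (T̂ − μ)/(X − μ) = (97.6544 − 83.4) / (107 − 83.4) = 14.2544 / 23.6 = 0.60400

0.604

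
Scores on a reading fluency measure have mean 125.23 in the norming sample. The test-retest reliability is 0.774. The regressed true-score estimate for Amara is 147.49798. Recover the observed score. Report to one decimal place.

154.0

T̂ = ρX + (1 − ρ)μ  ⇒  X = (T̂ − (1 − ρ)μ) / ρ
X = (147.49798 − 0.226 × 125.23) / 0.774 = (147.49798 − 28.30198) / 0.774 = 119.19600 / 0.774 = 154.000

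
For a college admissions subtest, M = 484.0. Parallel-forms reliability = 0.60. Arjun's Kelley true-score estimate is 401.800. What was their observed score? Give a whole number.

T̂ = ρX + (1 − ρ)μ  ⇒  X = (T̂ − (1 − ρ)μ) / ρ
X = (401.800 − 0.40 × 484.0) / 0.60 = (401.800 − 193.600) / 0.60 = 208.200 / 0.60 = 347.00

347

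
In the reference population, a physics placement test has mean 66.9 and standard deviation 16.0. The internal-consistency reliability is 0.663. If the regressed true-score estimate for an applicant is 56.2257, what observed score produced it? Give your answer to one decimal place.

50.8

T̂ = ρX + (1 − ρ)μ  ⇒  X = (T̂ − (1 − ρ)μ) / ρ
X = (56.2257 − 0.337 × 66.9) / 0.663 = (56.2257 − 22.5453) / 0.663 = 33.6804 / 0.663 = 50.800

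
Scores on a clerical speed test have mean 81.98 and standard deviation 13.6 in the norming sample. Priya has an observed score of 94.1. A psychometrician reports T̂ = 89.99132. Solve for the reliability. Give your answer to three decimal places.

0.661

T̂ = ρX + (1 − ρ)μ  ⇒  T̂ − μ = ρ(X − μ)
ρ = (T̂ − μ)/(X − μ) = (89.99132 − 81.98) / (94.1 − 81.98) = 8.01132 / 12.12 = 0.66100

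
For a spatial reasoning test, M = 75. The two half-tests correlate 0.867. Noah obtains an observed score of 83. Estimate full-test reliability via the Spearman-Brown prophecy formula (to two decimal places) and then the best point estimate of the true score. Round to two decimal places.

Spearman-Brown: ρ = 2r/(1 + r) = 2(0.867)/(1 + 0.867) = 1.7340/1.867 = 0.9288 → 0.93
T̂ = 0.93(83) + 0.07(75) = 77.19 + 5.25 = 82.440 → 82.44

82.44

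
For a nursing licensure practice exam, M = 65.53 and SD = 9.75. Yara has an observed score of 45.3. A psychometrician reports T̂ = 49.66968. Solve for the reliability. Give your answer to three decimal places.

T̂ = ρX + (1 − ρ)μ  ⇒  T̂ − μ = ρ(X − μ)
ρ = (T̂ − μ)/(X − μ) = (49.66968 − 65.53) / (45.3 − 65.53) = -15.86032 / -20.23 = 0.78400

0.784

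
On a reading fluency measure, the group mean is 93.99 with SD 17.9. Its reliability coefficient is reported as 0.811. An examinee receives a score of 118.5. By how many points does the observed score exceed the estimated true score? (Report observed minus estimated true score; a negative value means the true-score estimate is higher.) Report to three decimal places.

4.632

Regress the observed score toward the mean by the unreliability: T̂ = 0.811·118.5 + 0.189·93.99 = 96.1035 + 17.76411 = 113.86761.
X − T̂ = 118.5 − 113.8676 = 4.6324 → 4.632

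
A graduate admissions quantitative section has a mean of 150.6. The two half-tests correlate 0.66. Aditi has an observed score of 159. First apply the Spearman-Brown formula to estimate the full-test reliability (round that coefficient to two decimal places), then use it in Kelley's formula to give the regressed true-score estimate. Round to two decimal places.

157.32

Spearman-Brown: ρ = 2r/(1 + r) = 2(0.66)/(1 + 0.66) = 1.320/1.66 = 0.7952 → 0.80
Regress the observed score toward the mean by the unreliability: T̂ = 0.80·159 + 0.20·150.6 = 127.20 + 30.120 = 157.320.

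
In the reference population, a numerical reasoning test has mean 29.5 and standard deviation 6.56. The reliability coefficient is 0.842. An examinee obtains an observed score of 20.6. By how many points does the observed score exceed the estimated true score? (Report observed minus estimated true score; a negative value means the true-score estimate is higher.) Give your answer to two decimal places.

-1.41

T̂ = 0.842(20.6) + 0.158(29.5) = 17.3452 + 4.6610 = 22.0062 → 22.006
X − T̂ = 20.6 − 22.006 = -1.406 → -1.41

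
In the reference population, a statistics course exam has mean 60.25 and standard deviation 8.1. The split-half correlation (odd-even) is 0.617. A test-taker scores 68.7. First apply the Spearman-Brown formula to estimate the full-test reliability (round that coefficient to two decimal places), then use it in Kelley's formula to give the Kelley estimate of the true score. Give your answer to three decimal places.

Spearman-Brown: ρ = 2r/(1 + r) = 2(0.617)/(1 + 0.617) = 1.2340/1.617 = 0.7631 → 0.76
T̂ = ρX + (1 − ρ)μ
  = 0.76 × 68.7 + 0.24 × 60.25
  = 52.212 + 14.4600
  = 66.6720
  ≈ 66.672

66.672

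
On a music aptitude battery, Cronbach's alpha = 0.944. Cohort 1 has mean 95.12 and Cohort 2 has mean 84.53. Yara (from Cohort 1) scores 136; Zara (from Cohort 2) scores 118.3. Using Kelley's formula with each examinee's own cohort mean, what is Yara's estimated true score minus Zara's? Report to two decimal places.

17.30

T̂_Yara = 0.944(136) + 0.056(95.12) = 133.7107
T̂_Zara = 0.944(118.3) + 0.056(84.53) = 116.4089
Difference = 133.7107 − 116.4089 = 17.3018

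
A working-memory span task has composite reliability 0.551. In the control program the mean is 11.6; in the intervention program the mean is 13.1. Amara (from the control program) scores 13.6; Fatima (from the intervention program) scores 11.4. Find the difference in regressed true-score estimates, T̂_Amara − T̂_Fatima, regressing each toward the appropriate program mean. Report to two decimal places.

T̂_Amara = 0.551(13.6) + 0.449(11.6) = 12.7020
T̂_Fatima = 0.551(11.4) + 0.449(13.1) = 12.1633
Difference = 12.7020 − 12.1633 = 0.5387

0.54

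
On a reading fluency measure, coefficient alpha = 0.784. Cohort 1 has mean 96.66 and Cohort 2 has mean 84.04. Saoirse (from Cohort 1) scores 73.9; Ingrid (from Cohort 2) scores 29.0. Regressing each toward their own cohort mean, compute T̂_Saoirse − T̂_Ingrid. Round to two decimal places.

37.93

T̂_Saoirse = 0.784(73.9) + 0.216(96.66) = 78.8162
T̂_Ingrid = 0.784(29.0) + 0.216(84.04) = 40.8886
Difference = 78.8162 − 40.8886 = 37.9275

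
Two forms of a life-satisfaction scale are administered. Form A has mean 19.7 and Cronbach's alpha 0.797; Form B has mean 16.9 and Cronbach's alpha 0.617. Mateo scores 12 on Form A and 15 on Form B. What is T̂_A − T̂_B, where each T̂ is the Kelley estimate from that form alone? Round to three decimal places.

T̂_A = 0.797(12) + 0.203(19.7) = 13.56310
T̂_B = 0.617(15) + 0.383(16.9) = 15.72770
T̂_A − T̂_B = -2.16460

-2.165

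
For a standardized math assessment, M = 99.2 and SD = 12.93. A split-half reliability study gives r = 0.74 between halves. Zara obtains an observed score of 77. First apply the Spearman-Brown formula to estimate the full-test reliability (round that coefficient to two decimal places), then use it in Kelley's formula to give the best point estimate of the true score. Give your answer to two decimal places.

80.33

Spearman-Brown: ρ = 2r/(1 + r) = 2(0.74)/(1 + 0.74) = 1.480/1.74 = 0.8506 → 0.85
T̂ = 0.85(77) + 0.15(99.2) = 65.45 + 14.880 = 80.330 → 80.33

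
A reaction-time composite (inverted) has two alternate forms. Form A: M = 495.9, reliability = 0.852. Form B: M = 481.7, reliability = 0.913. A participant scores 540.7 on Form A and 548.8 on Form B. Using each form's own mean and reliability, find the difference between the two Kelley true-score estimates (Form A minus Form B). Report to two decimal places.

-8.89

T̂_A = 0.852(540.7) + 0.148(495.9) = 534.0696
T̂_B = 0.913(548.8) + 0.087(481.7) = 542.9623
T̂_A − T̂_B = -8.8927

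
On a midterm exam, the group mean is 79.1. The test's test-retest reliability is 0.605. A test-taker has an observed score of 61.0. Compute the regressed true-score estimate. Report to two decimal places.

Weight the observed score by reliability and the mean by (1 − reliability): T̂ = 0.605·61.0 + 0.395·79.1 = 36.9050 + 31.2445 = 68.150.

68.15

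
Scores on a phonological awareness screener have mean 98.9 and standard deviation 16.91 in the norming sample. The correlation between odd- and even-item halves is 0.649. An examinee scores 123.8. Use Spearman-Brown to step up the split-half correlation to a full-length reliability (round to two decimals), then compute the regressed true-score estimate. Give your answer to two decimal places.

118.57

Spearman-Brown: ρ = 2r/(1 + r) = 2(0.649)/(1 + 0.649) = 1.2980/1.649 = 0.7871 → 0.79
Kelley's formula gives T̂ = 0.79·123.8 + 0.21·98.9 = 97.802 + 20.769 = 118.571.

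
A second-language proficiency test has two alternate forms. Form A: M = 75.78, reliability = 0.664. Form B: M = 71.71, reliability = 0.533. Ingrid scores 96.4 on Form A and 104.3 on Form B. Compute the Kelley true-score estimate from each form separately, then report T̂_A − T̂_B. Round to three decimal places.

0.391

T̂_A = 0.664(96.4) + 0.336(75.78) = 89.47168
T̂_B = 0.533(104.3) + 0.467(71.71) = 89.08047
T̂_A − T̂_B = 0.39121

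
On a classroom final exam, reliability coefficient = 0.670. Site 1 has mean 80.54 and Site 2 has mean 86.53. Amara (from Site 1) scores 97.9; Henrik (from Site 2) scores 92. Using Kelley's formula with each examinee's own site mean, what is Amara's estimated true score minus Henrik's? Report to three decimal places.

1.976

T̂_Amara = 0.670(97.9) + 0.330(80.54) = 92.17120
T̂_Henrik = 0.670(92) + 0.330(86.53) = 90.19490
Difference = 92.17120 − 90.19490 = 1.97630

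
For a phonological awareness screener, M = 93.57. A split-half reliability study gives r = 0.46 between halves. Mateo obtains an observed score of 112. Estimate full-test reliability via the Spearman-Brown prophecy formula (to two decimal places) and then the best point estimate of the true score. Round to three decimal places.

105.181

Spearman-Brown: ρ = 2r/(1 + r) = 2(0.46)/(1 + 0.46) = 0.920/1.46 = 0.6301 → 0.63
T̂ = ρX + (1 − ρ)μ
  = 0.63 × 112 + 0.37 × 93.57
  = 70.56 + 34.6209
  = 105.1809
  ≈ 105.181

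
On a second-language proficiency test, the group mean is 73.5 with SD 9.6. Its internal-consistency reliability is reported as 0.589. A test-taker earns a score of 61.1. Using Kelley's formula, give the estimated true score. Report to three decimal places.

T̂ = ρX + (1 − ρ)μ
  = 0.589 × 61.1 + 0.411 × 73.5
  = 35.9879 + 30.2085
  = 66.1964
  ≈ 66.196

66.196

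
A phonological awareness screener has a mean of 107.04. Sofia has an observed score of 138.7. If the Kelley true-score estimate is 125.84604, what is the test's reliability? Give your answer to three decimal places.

T̂ = ρX + (1 − ρ)μ  ⇒  T̂ − μ = ρ(X − μ)
ρ = (T̂ − μ)/(X − μ) = (125.84604 − 107.04) / (138.7 − 107.04) = 18.80604 / 31.66 = 0.59400

0.594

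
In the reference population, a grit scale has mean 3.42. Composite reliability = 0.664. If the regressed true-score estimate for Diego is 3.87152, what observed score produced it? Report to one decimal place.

4.1

T̂ = ρX + (1 − ρ)μ  ⇒  X = (T̂ − (1 − ρ)μ) / ρ
X = (3.87152 − 0.336 × 3.42) / 0.664 = (3.87152 − 1.14912) / 0.664 = 2.72240 / 0.664 = 4.100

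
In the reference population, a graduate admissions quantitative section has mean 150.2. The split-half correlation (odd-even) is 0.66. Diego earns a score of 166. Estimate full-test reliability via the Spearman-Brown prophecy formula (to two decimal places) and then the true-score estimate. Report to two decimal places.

Spearman-Brown: ρ = 2r/(1 + r) = 2(0.66)/(1 + 0.66) = 1.320/1.66 = 0.7952 → 0.80
T̂ = 0.80(166) + 0.20(150.2) = 132.80 + 30.040 = 162.840 → 162.84

162.84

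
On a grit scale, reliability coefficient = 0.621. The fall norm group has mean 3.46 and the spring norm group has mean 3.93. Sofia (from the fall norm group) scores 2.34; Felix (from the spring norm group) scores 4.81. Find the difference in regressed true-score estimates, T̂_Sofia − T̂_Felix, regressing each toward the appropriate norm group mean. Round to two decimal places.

-1.71

T̂_Sofia = 0.621(2.34) + 0.379(3.46) = 2.7645
T̂_Felix = 0.621(4.81) + 0.379(3.93) = 4.4765
Difference = 2.7645 − 4.4765 = -1.7120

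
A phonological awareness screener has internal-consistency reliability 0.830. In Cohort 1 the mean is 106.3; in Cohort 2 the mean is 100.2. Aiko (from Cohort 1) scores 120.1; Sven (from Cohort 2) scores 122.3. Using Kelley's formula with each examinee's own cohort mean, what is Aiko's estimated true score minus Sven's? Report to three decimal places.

-0.789

T̂_Aiko = 0.830(120.1) + 0.170(106.3) = 117.75400
T̂_Sven = 0.830(122.3) + 0.170(100.2) = 118.54300
Difference = 117.75400 − 118.54300 = -0.78900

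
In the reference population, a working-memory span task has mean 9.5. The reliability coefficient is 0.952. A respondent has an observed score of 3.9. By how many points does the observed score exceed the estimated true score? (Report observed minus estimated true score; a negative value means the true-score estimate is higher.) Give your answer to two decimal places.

-0.27

T̂ = 0.952(3.9) + 0.048(9.5) = 3.7128 + 0.4560 = 4.1688 → 4.169
X − T̂ = 3.9 − 4.169 = -0.269 → -0.27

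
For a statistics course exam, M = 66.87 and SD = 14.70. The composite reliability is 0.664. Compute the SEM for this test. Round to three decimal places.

SEM = SD · √(1 − ρ) = 14.70 × √0.336 = 14.70 × 0.5797 = 8.5209

8.521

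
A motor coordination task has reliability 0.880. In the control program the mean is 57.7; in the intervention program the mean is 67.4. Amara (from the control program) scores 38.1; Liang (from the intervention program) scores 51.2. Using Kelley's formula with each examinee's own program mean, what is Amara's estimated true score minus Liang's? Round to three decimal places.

T̂_Amara = 0.880(38.1) + 0.120(57.7) = 40.45200
T̂_Liang = 0.880(51.2) + 0.120(67.4) = 53.14400
Difference = 40.45200 − 53.14400 = -12.69200

-12.692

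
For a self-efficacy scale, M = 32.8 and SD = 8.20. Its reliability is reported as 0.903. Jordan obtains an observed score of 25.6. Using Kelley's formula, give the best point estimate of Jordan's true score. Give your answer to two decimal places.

T̂ = 0.903(25.6) + 0.097(32.8) = 23.1168 + 3.1816 = 26.298 → 26.30

26.30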